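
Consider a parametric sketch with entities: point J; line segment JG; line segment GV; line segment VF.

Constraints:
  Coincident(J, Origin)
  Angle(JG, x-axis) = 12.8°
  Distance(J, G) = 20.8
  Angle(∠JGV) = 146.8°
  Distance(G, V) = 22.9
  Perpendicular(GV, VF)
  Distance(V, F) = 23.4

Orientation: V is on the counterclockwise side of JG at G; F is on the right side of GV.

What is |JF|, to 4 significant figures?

53.24

∠JGV = 146.8°, so GV runs at 12.8° + (180° − 146.8°) = 46.00° from the x-axis; with |GV| = 22.9, V = G + 22.9·(cos 46.00°, sin 46.00°) = (36.19, 21.08). The perpendicularity gives VF at right angles to GV; with |VF| = 23.4 on the right of GV, F = V + 23.4·(0.7193, -0.6947) = (53.02, 4.826). Then |JF| = |F − J| = 53.24.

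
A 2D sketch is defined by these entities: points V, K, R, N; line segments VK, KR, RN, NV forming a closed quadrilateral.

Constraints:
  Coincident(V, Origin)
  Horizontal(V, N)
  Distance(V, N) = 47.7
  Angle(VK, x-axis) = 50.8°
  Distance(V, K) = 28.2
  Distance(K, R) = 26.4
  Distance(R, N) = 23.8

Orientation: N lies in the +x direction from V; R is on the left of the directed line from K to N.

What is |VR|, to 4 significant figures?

50.05

V is at the origin; V and N share the same y with |VN| = 47.7 and N in +x, so N = (47.7, 0). VK runs at 50.8° with |VK| = 28.2, so K = (17.82, 21.85). R is determined by |KR| = 26.4 and |RN| = 23.8 together: it lies at the intersection of circle(K, 26.4) and circle(N, 23.8). With |KN| = 37.02, the foot of the radical line on KN is 20.27 from K and the perpendicular offset is √(26.4² − 20.27²) = 16.91. Taking the left-of-KN solution: R = (44.17, 23.54).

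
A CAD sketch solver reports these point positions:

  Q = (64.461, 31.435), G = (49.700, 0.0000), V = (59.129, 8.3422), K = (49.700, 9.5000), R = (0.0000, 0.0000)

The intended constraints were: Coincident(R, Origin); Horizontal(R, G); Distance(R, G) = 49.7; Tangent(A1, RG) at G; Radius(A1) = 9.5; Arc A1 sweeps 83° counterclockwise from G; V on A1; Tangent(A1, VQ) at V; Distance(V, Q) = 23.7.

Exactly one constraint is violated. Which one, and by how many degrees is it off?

Tangent(A1, VQ) at V — off by 6.00°.

R = (0.00, 0.00) ✓; R.y = 0.00, G.y = 0.00 ✓; |RG| = 49.70 ✓; ∠(KG, GR) = 90.00° ✓; |KG| = 9.500 ✓; bearing(K→V) − bearing(K→G) = 83.00° ✓; |KV| = 9.500 ✓; ∠(KV, VQ) = 96.00° ✗; |VQ| = 23.70 ✓.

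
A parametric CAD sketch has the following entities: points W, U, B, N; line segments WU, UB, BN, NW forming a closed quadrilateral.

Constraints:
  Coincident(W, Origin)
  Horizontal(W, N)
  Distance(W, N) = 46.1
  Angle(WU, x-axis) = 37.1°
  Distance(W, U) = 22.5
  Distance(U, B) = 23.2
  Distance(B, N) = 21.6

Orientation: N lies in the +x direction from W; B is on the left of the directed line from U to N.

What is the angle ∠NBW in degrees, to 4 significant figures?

78.98°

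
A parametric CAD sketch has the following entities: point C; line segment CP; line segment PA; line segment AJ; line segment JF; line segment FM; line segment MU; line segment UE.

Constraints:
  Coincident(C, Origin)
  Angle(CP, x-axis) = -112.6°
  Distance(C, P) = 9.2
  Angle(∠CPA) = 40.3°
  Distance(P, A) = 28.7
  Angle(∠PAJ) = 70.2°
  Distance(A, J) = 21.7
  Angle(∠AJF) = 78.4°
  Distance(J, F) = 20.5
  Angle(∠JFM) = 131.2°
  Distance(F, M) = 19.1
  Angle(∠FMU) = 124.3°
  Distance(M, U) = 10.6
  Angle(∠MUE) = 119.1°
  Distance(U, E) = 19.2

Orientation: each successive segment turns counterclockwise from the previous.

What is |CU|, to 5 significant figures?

22.444

C is at the origin; CP runs at -112.6° with length 9.2, so P = (-3.5355, -8.4935). ∠CPA = 40.3° gives PA at 27.100° from the x-axis; with |PA| = 28.7, A = (22.014, 4.5806). ∠PAJ = 70.2° gives AJ at 136.90° from the x-axis; with |AJ| = 21.7, J = (6.1691, 19.408). ∠AJF = 78.4° gives JF at -121.50° from the x-axis; with |JF| = 20.5, F = (-4.5422, 1.9285). ∠JFM = 131.2° gives FM at -72.700° from the x-axis; with |FM| = 19.1, M = (1.1377, -16.307). ∠FMU = 124.3° gives MU at -17.000° from the x-axis; with |MU| = 10.6, U = (11.275, -19.407). Then |CU| = |U − C| = 22.444.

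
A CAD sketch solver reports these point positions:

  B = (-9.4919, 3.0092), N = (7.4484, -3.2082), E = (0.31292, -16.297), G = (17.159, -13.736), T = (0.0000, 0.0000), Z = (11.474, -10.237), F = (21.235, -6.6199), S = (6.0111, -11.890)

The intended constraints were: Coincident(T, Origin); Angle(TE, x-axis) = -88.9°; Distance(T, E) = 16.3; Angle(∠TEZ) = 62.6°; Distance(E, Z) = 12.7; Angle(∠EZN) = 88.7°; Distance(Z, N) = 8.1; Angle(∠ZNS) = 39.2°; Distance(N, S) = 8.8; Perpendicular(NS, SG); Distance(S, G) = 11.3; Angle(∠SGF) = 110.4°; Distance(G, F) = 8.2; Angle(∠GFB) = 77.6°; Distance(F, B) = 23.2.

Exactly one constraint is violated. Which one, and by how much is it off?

Distance(F, B) = 23.2 — off by 9.00.

T = (0.00, 0.00) ✓; TE at -88.90° ✓; |TE| = 16.30 ✓; ∠TEZ = 62.60° ✓; |EZ| = 12.70 ✓; ∠EZN = 88.70° ✓; |ZN| = 8.100 ✓; ∠ZNS = 39.20° ✓; |NS| = 8.800 ✓; ∠(NS, SG) = 90.00° ✓; |SG| = 11.30 ✓; ∠SGF = 110.4° ✓; |GF| = 8.201 ✓; ∠GFB = 77.60° ✓; |FB| = 32.20 ✗.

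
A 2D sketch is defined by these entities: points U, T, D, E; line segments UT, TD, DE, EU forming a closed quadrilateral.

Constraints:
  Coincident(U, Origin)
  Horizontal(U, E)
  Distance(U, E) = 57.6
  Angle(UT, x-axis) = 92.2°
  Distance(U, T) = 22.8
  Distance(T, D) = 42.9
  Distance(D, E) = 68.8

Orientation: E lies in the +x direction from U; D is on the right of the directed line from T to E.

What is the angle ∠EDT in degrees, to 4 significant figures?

63.48°

Checks: |UE| = 57.60 ✓; |UT| = 22.80 ✓; |TD| = 42.90 ✓; |DE| = 68.80 ✓.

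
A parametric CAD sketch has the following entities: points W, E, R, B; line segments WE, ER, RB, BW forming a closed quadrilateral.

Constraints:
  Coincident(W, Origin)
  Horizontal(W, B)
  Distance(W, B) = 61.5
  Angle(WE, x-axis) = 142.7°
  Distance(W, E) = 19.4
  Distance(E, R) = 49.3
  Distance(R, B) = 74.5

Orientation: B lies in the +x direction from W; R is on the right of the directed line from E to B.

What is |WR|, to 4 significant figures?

36.30

W is at the origin; WB is horizontal with |WB| = 61.5 and B in +x, so B = (61.5, 0). WE runs at 142.7° with |WE| = 19.4, so E = (-15.43, 11.76). R is determined by |ER| = 49.3 and |RB| = 74.5 together: it lies at the intersection of circle(E, 49.3) and circle(B, 74.5). With |EB| = 77.83, the foot of the radical line on EB is 18.87 from E and the perpendicular offset is √(49.3² − 18.87²) = 45.55. Taking the right-of-EB solution: R = (-3.660, -36.12).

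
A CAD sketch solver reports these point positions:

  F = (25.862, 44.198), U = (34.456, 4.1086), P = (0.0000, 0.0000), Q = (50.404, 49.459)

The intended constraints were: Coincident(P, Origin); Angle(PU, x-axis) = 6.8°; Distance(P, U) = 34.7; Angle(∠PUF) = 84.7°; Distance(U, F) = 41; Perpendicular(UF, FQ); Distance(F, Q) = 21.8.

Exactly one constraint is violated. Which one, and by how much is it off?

Distance(F, Q) = 21.8 — off by 3.30.

P = (0.00, 0.00) ✓; PU at 6.800° ✓; |PU| = 34.70 ✓; ∠PUF = 84.70° ✓; |UF| = 41.00 ✓; ∠(UF, FQ) = 90.00° ✓; |FQ| = 25.10 ✗.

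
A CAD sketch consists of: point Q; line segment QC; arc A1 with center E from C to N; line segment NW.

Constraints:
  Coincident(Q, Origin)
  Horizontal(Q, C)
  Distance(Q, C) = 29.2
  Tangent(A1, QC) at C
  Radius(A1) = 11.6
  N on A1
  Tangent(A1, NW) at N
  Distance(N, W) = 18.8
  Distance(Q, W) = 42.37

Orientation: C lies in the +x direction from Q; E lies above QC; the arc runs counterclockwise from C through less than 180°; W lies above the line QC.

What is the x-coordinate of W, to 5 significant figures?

25.997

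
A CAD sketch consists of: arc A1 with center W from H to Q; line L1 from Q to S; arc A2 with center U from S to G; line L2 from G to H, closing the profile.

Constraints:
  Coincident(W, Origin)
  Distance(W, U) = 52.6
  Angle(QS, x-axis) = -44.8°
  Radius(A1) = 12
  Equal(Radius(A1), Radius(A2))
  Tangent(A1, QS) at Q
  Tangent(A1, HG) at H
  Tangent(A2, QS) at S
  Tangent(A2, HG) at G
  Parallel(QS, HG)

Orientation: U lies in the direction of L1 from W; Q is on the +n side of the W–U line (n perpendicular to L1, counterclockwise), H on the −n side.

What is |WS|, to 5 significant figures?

53.951

The slot axis is L1's direction at -44.8°, so u = (cos -44.8°, sin -44.8°) = (0.70957, -0.70463) and n = (−sin -44.8°, cos -44.8°) = (0.70463, 0.70957). W is at the origin and U lies 52.6 along u from W, so U = 52.6·u = (37.323, -37.064). Tangency of A1 to both parallel lines with radius 12.0 puts Q and H at W ± 12.0·n: Q = (8.4556, 8.5148), H = (-8.4556, -8.5148). Equal radii place S and G the same way about U: S = U + 12.0·n = (45.779, -28.549), G = U − 12.0·n = (28.868, -45.579). Then |WS| = |S − W| = 53.951.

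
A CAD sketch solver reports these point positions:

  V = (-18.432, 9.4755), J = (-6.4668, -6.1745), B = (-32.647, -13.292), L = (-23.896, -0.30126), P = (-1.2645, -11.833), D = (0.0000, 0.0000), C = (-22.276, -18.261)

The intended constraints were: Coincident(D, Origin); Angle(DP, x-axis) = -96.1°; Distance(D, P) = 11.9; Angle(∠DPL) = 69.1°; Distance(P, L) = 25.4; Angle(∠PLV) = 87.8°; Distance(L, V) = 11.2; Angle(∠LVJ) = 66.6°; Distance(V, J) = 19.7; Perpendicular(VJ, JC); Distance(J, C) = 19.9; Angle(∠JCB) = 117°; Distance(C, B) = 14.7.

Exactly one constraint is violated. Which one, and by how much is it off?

Distance(C, B) = 14.7 — off by 3.20.

D = (0.00, 0.00) ✓; DP at -96.10° ✓; |DP| = 11.90 ✓; ∠DPL = 69.10° ✓; |PL| = 25.40 ✓; ∠PLV = 87.80° ✓; |LV| = 11.20 ✓; ∠LVJ = 66.60° ✓; |VJ| = 19.70 ✓; ∠(VJ, JC) = 90.00° ✓; |JC| = 19.90 ✓; ∠JCB = 117.0° ✓; |CB| = 11.50 ✗.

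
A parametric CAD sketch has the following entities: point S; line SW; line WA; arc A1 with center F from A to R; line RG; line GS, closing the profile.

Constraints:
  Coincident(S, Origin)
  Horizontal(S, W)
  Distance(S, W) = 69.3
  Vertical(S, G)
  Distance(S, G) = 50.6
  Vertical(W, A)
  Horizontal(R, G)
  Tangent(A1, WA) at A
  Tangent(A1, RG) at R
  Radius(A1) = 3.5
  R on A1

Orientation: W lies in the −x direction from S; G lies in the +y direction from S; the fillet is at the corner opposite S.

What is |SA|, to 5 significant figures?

83.791

The virtual corner opposite S is at (-69.300, 50.600). The tangent condition forces FA to be normal to WA and A1 meets RG tangentially, so FR is at right angles to RG, with radius 3.5, so the center F sits 3.5 in from both sides at F = (-65.800, 47.100). That places the tangent points at A = (-69.300, 47.100) on WA and R = (-65.800, 50.600) on RG. Then |SA| = |A − S| = 83.791.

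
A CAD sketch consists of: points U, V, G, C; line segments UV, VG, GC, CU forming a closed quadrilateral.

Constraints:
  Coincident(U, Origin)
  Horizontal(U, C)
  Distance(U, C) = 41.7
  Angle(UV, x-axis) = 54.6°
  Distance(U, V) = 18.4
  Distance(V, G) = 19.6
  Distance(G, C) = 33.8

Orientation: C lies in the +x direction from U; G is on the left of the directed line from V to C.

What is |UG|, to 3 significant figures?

37.9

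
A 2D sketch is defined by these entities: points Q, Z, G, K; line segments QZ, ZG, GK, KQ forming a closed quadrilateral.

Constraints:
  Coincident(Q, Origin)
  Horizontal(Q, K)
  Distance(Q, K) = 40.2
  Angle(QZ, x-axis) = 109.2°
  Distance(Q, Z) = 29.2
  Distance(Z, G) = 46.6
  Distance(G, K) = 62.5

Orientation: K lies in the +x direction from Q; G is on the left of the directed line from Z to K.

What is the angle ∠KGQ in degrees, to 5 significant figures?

36.788°

Q is at the origin; QK is horizontal with |QK| = 40.2 and K in +x, so K = (40.2, 0). QZ runs at 109.2° with |QZ| = 29.2, so Z = (-9.6029, 27.576). G is determined by |ZG| = 46.6 and |GK| = 62.5 together: it lies at the intersection of circle(Z, 46.6) and circle(K, 62.5). With |ZK| = 56.928, the foot of the radical line on ZK is 13.228 from Z and the perpendicular offset is √(46.6² − 13.228²) = 44.683. Taking the left-of-ZK solution: G = (23.614, 60.259).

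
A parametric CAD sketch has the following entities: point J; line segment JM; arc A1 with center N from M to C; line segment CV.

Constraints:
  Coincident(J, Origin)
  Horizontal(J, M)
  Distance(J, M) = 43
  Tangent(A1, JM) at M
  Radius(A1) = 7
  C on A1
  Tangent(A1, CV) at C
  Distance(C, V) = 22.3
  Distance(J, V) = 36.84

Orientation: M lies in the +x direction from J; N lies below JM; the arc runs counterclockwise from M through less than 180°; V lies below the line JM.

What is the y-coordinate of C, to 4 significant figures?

-4.144

Checks: J = (0.00, 0.00) ✓; |NC| = 7.000 ✓; ∠(NC, CV) = 90.00° ✓; |CV| = 22.30 ✓; |JV| = 36.84 ✓.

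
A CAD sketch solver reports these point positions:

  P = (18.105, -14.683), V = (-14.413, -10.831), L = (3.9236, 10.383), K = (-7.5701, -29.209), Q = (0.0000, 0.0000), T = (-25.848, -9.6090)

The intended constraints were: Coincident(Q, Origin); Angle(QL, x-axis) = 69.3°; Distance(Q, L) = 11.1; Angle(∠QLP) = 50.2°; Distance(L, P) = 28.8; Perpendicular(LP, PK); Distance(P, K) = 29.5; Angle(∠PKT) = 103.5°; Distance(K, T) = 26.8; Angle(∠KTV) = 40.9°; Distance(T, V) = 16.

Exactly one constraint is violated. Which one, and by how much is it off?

Distance(T, V) = 16 — off by 4.50.

Q = (0.00, 0.00) ✓; QL at 69.30° ✓; |QL| = 11.10 ✓; ∠QLP = 50.20° ✓; |LP| = 28.80 ✓; ∠(LP, PK) = 90.00° ✓; |PK| = 29.50 ✓; ∠PKT = 103.5° ✓; |KT| = 26.80 ✓; ∠KTV = 40.90° ✓; |TV| = 11.50 ✗.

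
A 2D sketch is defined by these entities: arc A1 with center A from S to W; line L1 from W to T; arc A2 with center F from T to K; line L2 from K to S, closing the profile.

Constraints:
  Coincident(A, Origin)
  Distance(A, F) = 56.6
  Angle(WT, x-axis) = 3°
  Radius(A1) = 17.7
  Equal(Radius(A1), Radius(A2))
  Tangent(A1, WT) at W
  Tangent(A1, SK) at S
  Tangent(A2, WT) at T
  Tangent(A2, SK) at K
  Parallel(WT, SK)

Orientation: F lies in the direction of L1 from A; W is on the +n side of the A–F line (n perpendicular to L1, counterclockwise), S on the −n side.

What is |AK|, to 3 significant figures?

59.3

The slot axis is L1's direction at 3.0°, so u = (cos 3.0°, sin 3.0°) = (0.999, 0.0523) and n = (−sin 3.0°, cos 3.0°) = (-0.0523, 0.999). A is at the origin and F lies 56.6 along u from A, so F = 56.6·u = (56.5, 2.96). Tangency of A1 to both parallel lines with radius 17.7 puts W and S at A ± 17.7·n: W = (-0.926, 17.7), S = (0.926, -17.7). Equal radii place T and K the same way about F: T = F + 17.7·n = (55.6, 20.6), K = F − 17.7·n = (57.4, -14.7). Then |AK| = |K − A| = 59.3.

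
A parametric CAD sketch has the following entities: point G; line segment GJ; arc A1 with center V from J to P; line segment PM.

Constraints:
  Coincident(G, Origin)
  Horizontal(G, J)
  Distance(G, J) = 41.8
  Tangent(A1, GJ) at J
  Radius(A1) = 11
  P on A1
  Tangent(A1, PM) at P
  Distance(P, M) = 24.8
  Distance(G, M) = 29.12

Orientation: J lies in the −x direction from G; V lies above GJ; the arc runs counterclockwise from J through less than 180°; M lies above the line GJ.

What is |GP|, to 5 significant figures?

33.533

G is at the origin; G and J share the same y with |GJ| = 41.8 and J on the −x side, so J = (-41.800, 0.0000). Since A1 is tangent to GJ there, VJ ⟂ GJ, so V = J + (0, 11) = (-41.800, 11.000). Since VP ⟂ PM (tangency), |VM| = √(11.0² + 24.8²) = 27.130 regardless of where P sits on A1. So M lies on both circle(G, 29.12) and circle(V, 27.130); the above-GJ intersection is M = (-17.576, 23.217). P is the foot of the tangent from M: P = (-33.290, 4.0304).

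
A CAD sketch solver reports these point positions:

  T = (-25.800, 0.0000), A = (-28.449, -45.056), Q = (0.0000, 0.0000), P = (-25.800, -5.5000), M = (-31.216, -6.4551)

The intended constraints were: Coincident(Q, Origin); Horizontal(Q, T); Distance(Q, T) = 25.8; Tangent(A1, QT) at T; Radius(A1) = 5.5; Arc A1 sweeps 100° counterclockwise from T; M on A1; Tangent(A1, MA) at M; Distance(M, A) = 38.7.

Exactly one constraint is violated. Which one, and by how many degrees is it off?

Tangent(A1, MA) at M — off by 5.90°.

Q = (0.00, 0.00) ✓; Q.y = 0.00, T.y = 0.00 ✓; |QT| = 25.80 ✓; ∠(PT, TQ) = 90.00° ✓; |PT| = 5.500 ✓; bearing(P→M) − bearing(P→T) = 100.0° ✓; |PM| = 5.500 ✓; ∠(PM, MA) = 95.90° ✗; |MA| = 38.70 ✓.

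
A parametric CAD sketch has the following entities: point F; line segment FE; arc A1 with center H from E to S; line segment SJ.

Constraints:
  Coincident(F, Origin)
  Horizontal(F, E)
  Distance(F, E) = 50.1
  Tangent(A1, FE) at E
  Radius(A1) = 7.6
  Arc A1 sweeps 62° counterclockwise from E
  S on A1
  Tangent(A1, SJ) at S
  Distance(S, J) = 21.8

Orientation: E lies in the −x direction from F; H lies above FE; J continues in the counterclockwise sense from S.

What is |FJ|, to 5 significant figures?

40.512

F is at the origin; FE is horizontal with |FE| = 50.1 and E on the −x side, so E = (-50.100, 0.0000). Since A1 is tangent to FE there, HE ⟂ FE, so H = E + (0, 7.6) = (-50.100, 7.6000). On A1, E sits at bearing -90° from H; a 62° counterclockwise sweep puts S at bearing -28°, so S = H + 7.6·(cos -28°, sin -28°) = (-43.390, 4.0320). Since A1 is tangent to SJ there, HS ⟂ SJ, so SJ runs along (−sin -28°, cos -28°); with |SJ| = 21.8, J = (-33.155, 23.280). Then |FJ| = |J − F| = 40.512.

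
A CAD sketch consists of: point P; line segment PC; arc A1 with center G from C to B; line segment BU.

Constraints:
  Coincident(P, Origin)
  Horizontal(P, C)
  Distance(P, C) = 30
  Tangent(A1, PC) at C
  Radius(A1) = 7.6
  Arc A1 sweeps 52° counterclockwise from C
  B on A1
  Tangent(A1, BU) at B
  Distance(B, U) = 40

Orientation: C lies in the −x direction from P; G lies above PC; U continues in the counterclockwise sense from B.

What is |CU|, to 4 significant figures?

46.08

P is at the origin; P and C share the same y with |PC| = 30.0 and C on the −x side, so C = (-30.00, 0.000). The tangent condition forces GC to be normal to PC, so G = C + (0, 7.6) = (-30.00, 7.600). On A1, C sits at bearing -90° from G; a 52° counterclockwise sweep puts B at bearing -38°, so B = G + 7.6·(cos -38°, sin -38°) = (-24.01, 2.921). Since A1 is tangent to BU there, GB ⟂ BU, so BU runs along (−sin -38°, cos -38°); with |BU| = 40.0, U = (0.6153, 34.44). Then |CU| = |U − C| = 46.08.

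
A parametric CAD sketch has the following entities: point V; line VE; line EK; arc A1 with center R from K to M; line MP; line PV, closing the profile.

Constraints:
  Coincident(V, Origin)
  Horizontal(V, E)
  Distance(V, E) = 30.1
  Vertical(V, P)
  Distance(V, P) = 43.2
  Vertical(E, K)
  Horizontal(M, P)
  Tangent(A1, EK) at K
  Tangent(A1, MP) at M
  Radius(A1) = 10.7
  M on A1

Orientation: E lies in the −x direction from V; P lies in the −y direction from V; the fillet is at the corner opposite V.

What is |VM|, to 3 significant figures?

47.4

The virtual corner opposite V is at (-30.1, -43.2). The tangent condition forces RK to be normal to EK and A1 meets MP tangentially, so RM is at right angles to MP, with radius 10.7, so the center R sits 10.7 in from both sides at R = (-19.4, -32.5). That places the tangent points at K = (-30.1, -32.5) on EK and M = (-19.4, -43.2) on MP. Then |VM| = |M − V| = 47.4.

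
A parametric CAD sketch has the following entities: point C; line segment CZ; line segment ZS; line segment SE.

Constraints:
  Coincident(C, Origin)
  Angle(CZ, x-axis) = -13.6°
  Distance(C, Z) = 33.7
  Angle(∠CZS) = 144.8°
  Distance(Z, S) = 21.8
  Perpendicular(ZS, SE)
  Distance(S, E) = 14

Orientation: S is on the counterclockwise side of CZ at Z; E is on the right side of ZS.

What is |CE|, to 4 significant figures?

59.59

C is at the origin; CZ runs at -13.6° with length 33.7, so Z = 33.7·(cos -13.6°, sin -13.6°) = (32.76, -7.924). ∠CZS = 144.8°, so ZS runs at -13.6° + (180° − 144.8°) = 21.60° from the x-axis; with |ZS| = 21.8, S = Z + 21.8·(cos 21.60°, sin 21.60°) = (53.02, 0.1008). ZS is perpendicular to SE; with |SE| = 14.0 on the right of ZS, E = S + 14.0·(0.3681, -0.9298) = (58.18, -12.92). Then |CE| = |E − C| = 59.59.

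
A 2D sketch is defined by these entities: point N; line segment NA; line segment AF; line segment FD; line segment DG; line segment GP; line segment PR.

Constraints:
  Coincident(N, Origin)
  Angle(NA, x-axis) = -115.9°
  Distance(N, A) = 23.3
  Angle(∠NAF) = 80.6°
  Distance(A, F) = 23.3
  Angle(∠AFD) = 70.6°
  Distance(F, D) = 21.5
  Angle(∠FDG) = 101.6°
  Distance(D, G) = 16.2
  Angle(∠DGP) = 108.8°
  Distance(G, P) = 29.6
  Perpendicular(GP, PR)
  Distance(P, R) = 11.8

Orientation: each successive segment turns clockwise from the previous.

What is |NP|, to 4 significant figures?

35.22

∠FDG = 101.6° gives DG at -43.10° from the x-axis; with |DG| = 16.2, G = (0.1821, -6.141). ∠DGP = 108.8° gives GP at -114.3° from the x-axis; with |GP| = 29.6, P = (-12.00, -33.12). Then |NP| = |P − N| = 35.22.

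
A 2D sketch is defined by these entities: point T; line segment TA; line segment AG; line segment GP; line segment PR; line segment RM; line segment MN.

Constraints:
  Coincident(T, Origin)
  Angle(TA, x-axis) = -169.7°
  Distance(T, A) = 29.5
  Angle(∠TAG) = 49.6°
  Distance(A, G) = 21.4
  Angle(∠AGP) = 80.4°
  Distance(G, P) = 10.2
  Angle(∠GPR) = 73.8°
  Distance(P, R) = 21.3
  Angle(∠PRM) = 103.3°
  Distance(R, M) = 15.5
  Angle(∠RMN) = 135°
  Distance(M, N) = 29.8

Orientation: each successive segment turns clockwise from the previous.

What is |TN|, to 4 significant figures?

53.74

T is at the origin; TA runs at -169.7° with length 29.5, so A = (-29.02, -5.275). ∠TAG = 49.6° gives AG at 59.90° from the x-axis; with |AG| = 21.4, G = (-18.29, 13.24). ∠AGP = 80.4° gives GP at -39.70° from the x-axis; with |GP| = 10.2, P = (-10.44, 6.724). ∠GPR = 73.8° gives PR at -145.9° from the x-axis; with |PR| = 21.3, R = (-28.08, -5.217). ∠PRM = 103.3° gives RM at 137.4° from the x-axis; with |RM| = 15.5, M = (-39.49, 5.274). ∠RMN = 135.0° gives MN at 92.40° from the x-axis; with |MN| = 29.8, N = (-40.74, 35.05). Then |TN| = |N − T| = 53.74.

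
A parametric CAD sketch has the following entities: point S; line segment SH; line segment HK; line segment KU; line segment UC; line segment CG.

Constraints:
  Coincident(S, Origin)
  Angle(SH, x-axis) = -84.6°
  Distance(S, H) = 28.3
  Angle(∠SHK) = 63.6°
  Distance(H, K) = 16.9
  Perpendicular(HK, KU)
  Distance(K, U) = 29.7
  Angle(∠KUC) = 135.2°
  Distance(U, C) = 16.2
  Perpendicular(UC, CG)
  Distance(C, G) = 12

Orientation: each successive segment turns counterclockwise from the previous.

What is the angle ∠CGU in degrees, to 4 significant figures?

53.47°

∠KUC = 135.2° gives UC at 166.6° from the x-axis; with |UC| = 16.2, C = (-14.38, 9.727). UC is perpendicular to CG, so CG runs at -103.4°; with |CG| = 12.0, G = (-17.16, -1.946). Then cos ∠CGU = GC·GU / (|GC||GU|), giving 53.47°.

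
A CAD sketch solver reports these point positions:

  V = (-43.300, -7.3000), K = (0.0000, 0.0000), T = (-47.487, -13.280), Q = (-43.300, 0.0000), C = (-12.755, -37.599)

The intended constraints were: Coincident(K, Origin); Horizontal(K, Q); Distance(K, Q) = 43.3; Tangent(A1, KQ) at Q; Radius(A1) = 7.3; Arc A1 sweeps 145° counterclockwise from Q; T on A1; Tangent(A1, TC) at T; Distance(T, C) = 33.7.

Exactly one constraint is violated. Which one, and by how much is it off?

Distance(T, C) = 33.7 — off by 8.70.

K = (0.00, 0.00) ✓; K.y = 0.00, Q.y = 0.00 ✓; |KQ| = 43.30 ✓; ∠(VQ, QK) = 90.00° ✓; |VQ| = 7.300 ✓; bearing(V→T) − bearing(V→Q) = 145.0° ✓; |VT| = 7.300 ✓; ∠(VT, TC) = 90.00° ✓; |TC| = 42.40 ✗.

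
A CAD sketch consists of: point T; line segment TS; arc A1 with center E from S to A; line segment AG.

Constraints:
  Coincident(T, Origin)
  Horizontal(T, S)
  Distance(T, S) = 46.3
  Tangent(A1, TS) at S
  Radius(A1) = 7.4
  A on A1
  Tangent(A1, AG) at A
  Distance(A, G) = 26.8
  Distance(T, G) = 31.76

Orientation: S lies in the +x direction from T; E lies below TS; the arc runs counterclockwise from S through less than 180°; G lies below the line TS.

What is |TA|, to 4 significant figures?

40.91

T is at the origin; TS is horizontal with |TS| = 46.3 and S on the +x side, so S = (46.30, 0.000). Since A1 is tangent to TS there, ES ⟂ TS, so E = S + (0, -7.4) = (46.30, -7.400). Since EA ⟂ AG (tangency), |EG| = √(7.4² + 26.8²) = 27.80 regardless of where A sits on A1. So G lies on both circle(T, 31.76) and circle(E, 27.80); the below-TS intersection is G = (22.74, -22.17). A is the foot of the tangent from G: A = (40.84, -2.403).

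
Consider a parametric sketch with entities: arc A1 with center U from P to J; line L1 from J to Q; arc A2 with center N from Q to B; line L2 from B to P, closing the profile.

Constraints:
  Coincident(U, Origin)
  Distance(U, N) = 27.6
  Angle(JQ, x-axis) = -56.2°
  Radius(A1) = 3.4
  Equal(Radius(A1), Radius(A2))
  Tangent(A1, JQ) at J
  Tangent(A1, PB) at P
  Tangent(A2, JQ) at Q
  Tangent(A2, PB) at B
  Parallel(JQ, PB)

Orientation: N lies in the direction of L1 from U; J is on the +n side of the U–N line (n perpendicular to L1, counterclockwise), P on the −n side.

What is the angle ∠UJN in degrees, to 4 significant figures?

82.98°

U is at the origin and N lies 27.6 along u from U, so N = 27.6·u = (15.35, -22.94). Tangency of A1 to both parallel lines with radius 3.4 puts J and P at U ± 3.4·n: J = (2.825, 1.891), P = (-2.825, -1.891). Then cos ∠UJN = JU·JN / (|JU||JN|), giving 82.98°.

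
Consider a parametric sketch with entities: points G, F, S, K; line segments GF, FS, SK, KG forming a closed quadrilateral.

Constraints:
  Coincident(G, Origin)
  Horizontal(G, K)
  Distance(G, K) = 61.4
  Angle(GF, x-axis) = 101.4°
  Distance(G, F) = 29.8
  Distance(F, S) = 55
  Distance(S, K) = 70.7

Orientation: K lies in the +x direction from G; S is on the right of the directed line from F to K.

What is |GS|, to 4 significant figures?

26.15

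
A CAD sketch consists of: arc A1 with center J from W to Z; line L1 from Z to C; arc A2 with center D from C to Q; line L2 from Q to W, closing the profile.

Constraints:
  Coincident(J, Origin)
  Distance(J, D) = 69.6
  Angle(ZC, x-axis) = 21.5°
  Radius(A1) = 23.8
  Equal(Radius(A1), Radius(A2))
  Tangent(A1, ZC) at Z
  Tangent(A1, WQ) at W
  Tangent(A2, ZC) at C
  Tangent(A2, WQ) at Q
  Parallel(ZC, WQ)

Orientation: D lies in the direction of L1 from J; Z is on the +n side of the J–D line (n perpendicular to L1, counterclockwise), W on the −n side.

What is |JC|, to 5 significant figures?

73.557

The slot axis is L1's direction at 21.5°, so u = (cos 21.5°, sin 21.5°) = (0.93042, 0.36650) and n = (−sin 21.5°, cos 21.5°) = (-0.36650, 0.93042). J is at the origin and D lies 69.6 along u from J, so D = 69.6·u = (64.757, 25.508). Tangency of A1 to both parallel lines with radius 23.8 puts Z and W at J ± 23.8·n: Z = (-8.7227, 22.144), W = (8.7227, -22.144). Equal radii place C and Q the same way about D: C = D + 23.8·n = (56.034, 47.652), Q = D − 23.8·n = (73.480, 3.3645). Then |JC| = |C − J| = 73.557.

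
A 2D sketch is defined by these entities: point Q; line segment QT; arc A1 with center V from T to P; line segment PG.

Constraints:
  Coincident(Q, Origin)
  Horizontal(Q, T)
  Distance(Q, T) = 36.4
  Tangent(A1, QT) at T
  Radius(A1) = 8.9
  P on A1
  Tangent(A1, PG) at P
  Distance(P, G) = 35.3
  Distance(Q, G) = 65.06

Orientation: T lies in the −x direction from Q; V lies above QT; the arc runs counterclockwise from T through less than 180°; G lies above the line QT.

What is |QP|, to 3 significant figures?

32.1

Q is at the origin; Q and T share the same y with |QT| = 36.4 and T on the −x side, so T = (-36.4, 0.00). The tangent condition forces VT to be normal to QT, so V = T + (0, 8.9) = (-36.4, 8.90). Since VP ⟂ PG (tangency), |VG| = √(8.9² + 35.3²) = 36.4 regardless of where P sits on A1. So G lies on both circle(Q, 65.06) and circle(V, 36.4); the above-QT intersection is G = (-48.7, 43.2). P is the foot of the tangent from G: P = (-29.0, 13.9).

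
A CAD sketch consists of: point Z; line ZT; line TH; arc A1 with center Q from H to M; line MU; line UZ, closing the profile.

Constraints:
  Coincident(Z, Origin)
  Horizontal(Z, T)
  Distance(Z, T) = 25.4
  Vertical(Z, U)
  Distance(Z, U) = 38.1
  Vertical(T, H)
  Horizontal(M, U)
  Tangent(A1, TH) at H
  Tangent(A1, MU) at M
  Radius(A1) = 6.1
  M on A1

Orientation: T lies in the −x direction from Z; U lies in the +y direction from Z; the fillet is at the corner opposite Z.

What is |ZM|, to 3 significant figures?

42.7

Z is at the origin; Z and T share the same y with |ZT| = 25.4 and T on the −x side, so T = (-25.4, 0.00). ZU is vertical with |ZU| = 38.1 and U on the +y side, so U = (0.00, 38.1). The virtual corner opposite Z is at (-25.4, 38.1). The tangent condition forces QH to be normal to TH and since A1 is tangent to MU there, QM ⟂ MU, with radius 6.1, so the center Q sits 6.1 in from both sides at Q = (-19.3, 32.0). That places the tangent points at H = (-25.4, 32.0) on TH and M = (-19.3, 38.1) on MU. Then |ZM| = |M − Z| = 42.7.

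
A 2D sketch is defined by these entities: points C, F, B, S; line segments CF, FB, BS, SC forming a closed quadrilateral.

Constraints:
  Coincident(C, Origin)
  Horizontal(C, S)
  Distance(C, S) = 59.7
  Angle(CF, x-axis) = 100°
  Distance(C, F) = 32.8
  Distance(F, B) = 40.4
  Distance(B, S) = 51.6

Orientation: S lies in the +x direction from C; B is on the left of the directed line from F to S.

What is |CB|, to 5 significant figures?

55.057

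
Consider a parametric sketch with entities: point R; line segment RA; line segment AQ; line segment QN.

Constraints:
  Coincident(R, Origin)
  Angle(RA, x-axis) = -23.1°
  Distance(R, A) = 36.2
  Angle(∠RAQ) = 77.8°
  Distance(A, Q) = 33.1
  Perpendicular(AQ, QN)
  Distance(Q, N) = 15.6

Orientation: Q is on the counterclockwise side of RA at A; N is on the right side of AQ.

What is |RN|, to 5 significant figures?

56.982

∠RAQ = 77.8°, so AQ runs at -23.1° + (180° − 77.8°) = 79.100° from the x-axis; with |AQ| = 33.1, Q = A + 33.1·(cos 79.100°, sin 79.100°) = (39.557, 18.300). AQ is perpendicular to QN; with |QN| = 15.6 on the right of AQ, N = Q + 15.6·(0.98196, -0.18910) = (54.875, 15.350). Then |RN| = |N − R| = 56.982.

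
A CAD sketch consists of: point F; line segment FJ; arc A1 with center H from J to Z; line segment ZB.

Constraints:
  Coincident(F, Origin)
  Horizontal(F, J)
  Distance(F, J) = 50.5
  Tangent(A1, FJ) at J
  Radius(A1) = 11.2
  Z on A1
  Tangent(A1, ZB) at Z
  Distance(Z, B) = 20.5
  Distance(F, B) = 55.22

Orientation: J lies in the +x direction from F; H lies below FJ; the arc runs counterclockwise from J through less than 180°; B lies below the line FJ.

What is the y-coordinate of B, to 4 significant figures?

-33.59

Checks: |HZ| = 11.20 ✓; ∠(HZ, ZB) = 90.00° ✓; |ZB| = 20.50 ✓; |FB| = 55.22 ✓.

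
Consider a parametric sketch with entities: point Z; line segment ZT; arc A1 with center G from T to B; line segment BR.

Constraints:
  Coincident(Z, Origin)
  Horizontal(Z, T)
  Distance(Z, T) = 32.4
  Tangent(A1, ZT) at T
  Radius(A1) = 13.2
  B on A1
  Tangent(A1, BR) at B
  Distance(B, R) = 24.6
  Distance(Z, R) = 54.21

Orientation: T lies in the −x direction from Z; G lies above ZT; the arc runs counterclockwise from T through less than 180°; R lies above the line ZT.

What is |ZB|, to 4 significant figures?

29.88

Z is at the origin; Z and T share the same y with |ZT| = 32.4 and T on the −x side, so T = (-32.40, 0.000). Since A1 is tangent to ZT there, GT ⟂ ZT, so G = T + (0, 13.2) = (-32.40, 13.20). Since GB ⟂ BR (tangency), |GR| = √(13.2² + 24.6²) = 27.92 regardless of where B sits on A1. So R lies on both circle(Z, 54.21) and circle(G, 27.92); the above-ZT intersection is R = (-35.53, 40.94). B is the foot of the tangent from R: B = (-21.54, 20.71).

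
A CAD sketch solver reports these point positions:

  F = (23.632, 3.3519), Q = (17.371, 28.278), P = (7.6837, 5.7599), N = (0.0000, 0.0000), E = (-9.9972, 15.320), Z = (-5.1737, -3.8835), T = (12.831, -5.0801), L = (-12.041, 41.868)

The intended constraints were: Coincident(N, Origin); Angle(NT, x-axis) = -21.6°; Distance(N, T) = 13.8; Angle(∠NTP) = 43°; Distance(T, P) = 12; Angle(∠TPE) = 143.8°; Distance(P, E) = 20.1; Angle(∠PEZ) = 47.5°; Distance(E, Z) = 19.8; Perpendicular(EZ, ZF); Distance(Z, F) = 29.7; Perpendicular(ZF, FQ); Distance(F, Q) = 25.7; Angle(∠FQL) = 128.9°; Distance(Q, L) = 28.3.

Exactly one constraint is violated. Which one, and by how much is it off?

Distance(Q, L) = 28.3 — off by 4.10.

N = (0.00, 0.00) ✓; NT at -21.60° ✓; |NT| = 13.80 ✓; ∠NTP = 43.00° ✓; |TP| = 12.00 ✓; ∠TPE = 143.8° ✓; |PE| = 20.10 ✓; ∠PEZ = 47.50° ✓; |EZ| = 19.80 ✓; ∠(EZ, ZF) = 90.00° ✓; |ZF| = 29.70 ✓; ∠(ZF, FQ) = 90.00° ✓; |FQ| = 25.70 ✓; ∠FQL = 128.9° ✓; |QL| = 32.40 ✗.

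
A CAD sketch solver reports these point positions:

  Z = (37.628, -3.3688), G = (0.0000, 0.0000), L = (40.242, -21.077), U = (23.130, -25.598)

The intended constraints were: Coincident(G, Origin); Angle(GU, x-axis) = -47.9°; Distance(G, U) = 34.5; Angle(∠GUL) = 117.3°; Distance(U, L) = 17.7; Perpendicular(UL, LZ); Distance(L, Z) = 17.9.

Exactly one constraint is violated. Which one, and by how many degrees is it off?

Perpendicular(UL, LZ) — off by 6.40°.

G = (0.00, 0.00) ✓; GU at -47.90° ✓; |GU| = 34.50 ✓; ∠GUL = 117.3° ✓; |UL| = 17.70 ✓; ∠(UL, LZ) = 83.60° ✗; |LZ| = 17.90 ✓.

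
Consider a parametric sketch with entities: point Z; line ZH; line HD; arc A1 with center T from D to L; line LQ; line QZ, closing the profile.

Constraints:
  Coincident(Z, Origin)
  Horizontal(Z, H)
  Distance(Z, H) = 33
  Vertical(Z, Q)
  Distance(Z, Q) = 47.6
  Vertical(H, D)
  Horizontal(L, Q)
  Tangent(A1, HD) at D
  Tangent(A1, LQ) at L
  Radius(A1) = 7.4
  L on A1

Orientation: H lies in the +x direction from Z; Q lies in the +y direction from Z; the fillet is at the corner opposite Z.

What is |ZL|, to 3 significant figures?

54.0

Z is at the origin; ZH is horizontal with |ZH| = 33.0 and H on the +x side, so H = (33.0, 0.00). ZQ is vertical with |ZQ| = 47.6 and Q on the +y side, so Q = (0.00, 47.6). The virtual corner opposite Z is at (33.0, 47.6). Since A1 is tangent to HD there, TD ⟂ HD and A1 meets LQ tangentially, so TL is at right angles to LQ, with radius 7.4, so the center T sits 7.4 in from both sides at T = (25.6, 40.2). That places the tangent points at D = (33.0, 40.2) on HD and L = (25.6, 47.6) on LQ. Then |ZL| = |L − Z| = 54.0.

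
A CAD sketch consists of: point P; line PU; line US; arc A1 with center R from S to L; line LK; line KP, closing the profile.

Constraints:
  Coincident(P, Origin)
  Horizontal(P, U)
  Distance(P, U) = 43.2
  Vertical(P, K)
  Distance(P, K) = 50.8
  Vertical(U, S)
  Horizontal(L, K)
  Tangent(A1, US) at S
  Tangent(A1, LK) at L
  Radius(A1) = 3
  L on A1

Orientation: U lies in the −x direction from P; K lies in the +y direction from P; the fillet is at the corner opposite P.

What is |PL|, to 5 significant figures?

64.782

P is at the origin; PU is horizontal with |PU| = 43.2 and U on the −x side, so U = (-43.200, 0.0000). PK is vertical with |PK| = 50.8 and K on the +y side, so K = (0.0000, 50.800). The virtual corner opposite P is at (-43.200, 50.800). A1 meets US tangentially, so RS is at right angles to US and A1 meets LK tangentially, so RL is at right angles to LK, with radius 3.0, so the center R sits 3.0 in from both sides at R = (-40.200, 47.800). That places the tangent points at S = (-43.200, 47.800) on US and L = (-40.200, 50.800) on LK. Then |PL| = |L − P| = 64.782.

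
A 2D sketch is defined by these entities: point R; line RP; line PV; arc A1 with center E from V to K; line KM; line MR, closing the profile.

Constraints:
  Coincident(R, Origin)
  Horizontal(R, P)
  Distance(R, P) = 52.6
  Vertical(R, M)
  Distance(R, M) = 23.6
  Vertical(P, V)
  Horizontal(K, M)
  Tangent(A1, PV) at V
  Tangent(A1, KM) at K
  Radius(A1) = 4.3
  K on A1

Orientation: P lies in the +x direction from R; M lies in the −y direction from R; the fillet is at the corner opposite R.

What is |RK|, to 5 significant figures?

53.757

R is at the origin; RP is horizontal with |RP| = 52.6 and P on the +x side, so P = (52.600, 0.0000). RM is vertical with |RM| = 23.6 and M on the −y side, so M = (0.0000, -23.600). The virtual corner opposite R is at (52.600, -23.600). The tangent condition forces EV to be normal to PV and since A1 is tangent to KM there, EK ⟂ KM, with radius 4.3, so the center E sits 4.3 in from both sides at E = (48.300, -19.300). That places the tangent points at V = (52.600, -19.300) on PV and K = (48.300, -23.600) on KM. Then |RK| = |K − R| = 53.757.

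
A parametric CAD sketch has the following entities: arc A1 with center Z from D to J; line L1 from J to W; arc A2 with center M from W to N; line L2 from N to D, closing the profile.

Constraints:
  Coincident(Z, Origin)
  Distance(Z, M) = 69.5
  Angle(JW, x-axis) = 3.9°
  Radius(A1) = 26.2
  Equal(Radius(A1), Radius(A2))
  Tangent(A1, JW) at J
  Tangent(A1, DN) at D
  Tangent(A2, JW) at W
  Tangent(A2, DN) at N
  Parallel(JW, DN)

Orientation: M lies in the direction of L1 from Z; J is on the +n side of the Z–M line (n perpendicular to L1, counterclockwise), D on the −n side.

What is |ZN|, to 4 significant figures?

74.27

Tangency of A1 to both parallel lines with radius 26.2 puts J and D at Z ± 26.2·n: J = (-1.782, 26.14), D = (1.782, -26.14). Equal radii place W and N the same way about M: W = M + 26.2·n = (67.56, 30.87), N = M − 26.2·n = (71.12, -21.41). Then |ZN| = |N − Z| = 74.27.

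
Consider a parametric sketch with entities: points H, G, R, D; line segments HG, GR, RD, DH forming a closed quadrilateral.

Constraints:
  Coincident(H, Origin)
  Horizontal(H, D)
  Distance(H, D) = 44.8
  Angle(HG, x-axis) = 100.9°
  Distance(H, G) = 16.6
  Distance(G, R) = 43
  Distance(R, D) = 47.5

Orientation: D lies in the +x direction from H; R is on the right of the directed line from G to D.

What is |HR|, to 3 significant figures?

26.4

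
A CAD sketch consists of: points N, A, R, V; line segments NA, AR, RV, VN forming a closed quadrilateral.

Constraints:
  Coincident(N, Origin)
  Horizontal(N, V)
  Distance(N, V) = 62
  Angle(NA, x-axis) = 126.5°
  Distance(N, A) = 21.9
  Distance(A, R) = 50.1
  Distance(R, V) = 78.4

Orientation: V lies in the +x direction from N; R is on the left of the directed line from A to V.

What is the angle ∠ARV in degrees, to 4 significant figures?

69.76°

N is at the origin; NV is horizontal with |NV| = 62.0 and V in +x, so V = (62.0, 0). NA runs at 126.5° with |NA| = 21.9, so A = (-13.03, 17.60). R is determined by |AR| = 50.1 and |RV| = 78.4 together: it lies at the intersection of circle(A, 50.1) and circle(V, 78.4). With |AV| = 77.06, the foot of the radical line on AV is 14.94 from A and the perpendicular offset is √(50.1² − 14.94²) = 47.82. Taking the left-of-AV solution: R = (12.44, 60.75).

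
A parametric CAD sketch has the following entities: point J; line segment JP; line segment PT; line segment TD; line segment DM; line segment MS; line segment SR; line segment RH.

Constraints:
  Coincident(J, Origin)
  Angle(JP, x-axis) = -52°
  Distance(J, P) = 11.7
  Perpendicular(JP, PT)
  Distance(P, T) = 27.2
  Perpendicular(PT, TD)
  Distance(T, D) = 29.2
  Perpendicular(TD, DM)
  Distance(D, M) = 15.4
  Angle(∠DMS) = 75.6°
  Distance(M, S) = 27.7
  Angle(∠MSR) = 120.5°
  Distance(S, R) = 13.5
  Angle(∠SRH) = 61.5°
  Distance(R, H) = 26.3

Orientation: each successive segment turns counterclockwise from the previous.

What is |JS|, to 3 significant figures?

20.9

J is at the origin; JP runs at -52.0° with length 11.7, so P = (7.20, -9.22). JP ⟂ PT, so PT runs at 38.0°; with |PT| = 27.2, T = (28.6, 7.53). The perpendicularity gives TD at right angles to PT, so TD runs at 128°; with |TD| = 29.2, D = (10.7, 30.5). The perpendicularity gives DM at right angles to TD, so DM runs at -142°; with |DM| = 15.4, M = (-1.48, 21.1). ∠DMS = 75.6° gives MS at -37.6° from the x-axis; with |MS| = 27.7, S = (20.5, 4.15). Then |JS| = |S − J| = 20.9.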